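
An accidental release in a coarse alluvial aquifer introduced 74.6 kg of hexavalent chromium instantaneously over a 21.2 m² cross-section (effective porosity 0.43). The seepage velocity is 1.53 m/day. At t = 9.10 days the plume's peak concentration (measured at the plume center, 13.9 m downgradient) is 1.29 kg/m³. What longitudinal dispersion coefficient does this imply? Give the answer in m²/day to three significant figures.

At the plume center C_max = M/(n_e·A·√(4πDt)), so D = M²/(4πt·(n_e·A·C_max)²).
n_e·A·C_max = 0.43 × 21.2 × 1.29 = 11.76 kg/m.
D = 74.6²/(4π × 9.10 × 11.76²) = 0.352 m²/day.

0.352 m²/day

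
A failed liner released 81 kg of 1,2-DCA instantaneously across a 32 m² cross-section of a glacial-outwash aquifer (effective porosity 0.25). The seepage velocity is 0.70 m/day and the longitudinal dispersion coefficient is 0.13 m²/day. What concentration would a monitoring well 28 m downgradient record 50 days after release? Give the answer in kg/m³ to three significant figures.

For an instantaneous plane source, C(x,t) = M/(n_e·A·√(4πDt)) · exp(−(x−vt)²/(4Dt)), with n_e·A the pore (flow) area.
Plume center vt = 0.70 × 50 = 35 m, so the well at 28 m is 7 m upgradient of the peak.
√(4πDt) = 9.038 m, giving peak height M/(n_e·A·√(4πDt)) = 81/(0.25 × 32 × 9.038) = 1.120 kg/m³.
(x−vt)²/(4Dt) = (-7)²/(4 × 0.13 × 50) = 1.885; exp(−1.885) = 0.1518.
C = 1.120 × 0.1518 = 0.170 kg/m³.

0.170 kg/m³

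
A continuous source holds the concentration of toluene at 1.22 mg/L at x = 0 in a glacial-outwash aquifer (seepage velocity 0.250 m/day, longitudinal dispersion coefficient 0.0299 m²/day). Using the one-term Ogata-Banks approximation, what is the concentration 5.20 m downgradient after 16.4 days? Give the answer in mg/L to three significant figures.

0.163 mg/L

For a continuous step input, C/C₀ ≈ ½·erfc((x−vt)/(2√(Dt))).
vt = 0.250 × 16.4 = 4.1 m and 2√(Dt) = 2√(0.0299 × 16.4) = 1.401 m.
Argument (x−vt)/(2√(Dt)) = (5.20 − 4.1)/1.401 = 0.7852; ½·erfc(0.7852) = 0.1334.
C = 1.22 × 0.1334 = 0.163 mg/L.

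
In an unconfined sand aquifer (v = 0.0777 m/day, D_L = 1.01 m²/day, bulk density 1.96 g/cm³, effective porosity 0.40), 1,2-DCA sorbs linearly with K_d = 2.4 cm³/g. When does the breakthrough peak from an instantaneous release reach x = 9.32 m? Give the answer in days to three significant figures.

492 days

Retardation factor R = 1 + ρ_b·K_d/n = 1 + 1.96 × 2.4/0.40 = 12.76.
Sorption retards both mechanisms: v_R = v/R = 0.006089 m/day, D_R = D/R = 0.07915 m²/day.
Peak time from v_R²t² + 2D_R t − x² = 0: t = (√(D_R² + v_R²x²) − D_R)/v_R².
√(D_R² + v_R²x²) = √(0.07915² + 0.006089² × 9.32²) = 0.09739; v_R² = 3.708e-05.
t = (0.09739 − 0.07915)/3.708e-05 = 492 days.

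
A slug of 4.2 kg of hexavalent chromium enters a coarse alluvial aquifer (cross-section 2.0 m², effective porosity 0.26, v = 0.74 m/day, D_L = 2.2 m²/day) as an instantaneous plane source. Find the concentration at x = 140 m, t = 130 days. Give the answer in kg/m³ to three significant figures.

0.0252 kg/m³

For an instantaneous plane source, C(x,t) = M/(n_e·A·√(4πDt)) · exp(−(x−vt)²/(4Dt)), with n_e·A the pore (flow) area.
Plume center vt = 0.74 × 130 = 96.2 m, so the well at 140 m is 43.8 m downgradient of the peak.
√(4πDt) = 59.95 m, giving peak height M/(n_e·A·√(4πDt)) = 4.2/(0.26 × 2.0 × 59.95) = 0.1347 kg/m³.
(x−vt)²/(4Dt) = (43.8)²/(4 × 2.2 × 130) = 1.677; exp(−1.677) = 0.1869.
C = 0.1347 × 0.1869 = 0.0252 kg/m³.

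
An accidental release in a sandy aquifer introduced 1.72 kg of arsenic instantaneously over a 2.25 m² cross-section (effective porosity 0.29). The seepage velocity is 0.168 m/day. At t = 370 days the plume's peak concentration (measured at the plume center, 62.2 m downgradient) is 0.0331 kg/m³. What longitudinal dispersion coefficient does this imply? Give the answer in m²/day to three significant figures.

At the plume center C_max = M/(n_e·A·√(4πDt)), so D = M²/(4πt·(n_e·A·C_max)²).
n_e·A·C_max = 0.29 × 2.25 × 0.0331 = 0.02160 kg/m.
D = 1.72²/(4π × 370 × 0.02160²) = 1.36 m²/day.

1.36 m²/day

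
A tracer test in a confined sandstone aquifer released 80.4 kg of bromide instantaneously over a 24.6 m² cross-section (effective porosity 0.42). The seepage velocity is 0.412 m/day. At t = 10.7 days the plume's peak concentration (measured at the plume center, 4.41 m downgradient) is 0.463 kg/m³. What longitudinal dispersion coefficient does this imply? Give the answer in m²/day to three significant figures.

2.10 m²/day

At the plume center C_max = M/(n_e·A·√(4πDt)), so D = M²/(4πt·(n_e·A·C_max)²).
n_e·A·C_max = 0.42 × 24.6 × 0.463 = 4.784 kg/m.
D = 80.4²/(4π × 10.7 × 4.784²) = 2.10 m²/day.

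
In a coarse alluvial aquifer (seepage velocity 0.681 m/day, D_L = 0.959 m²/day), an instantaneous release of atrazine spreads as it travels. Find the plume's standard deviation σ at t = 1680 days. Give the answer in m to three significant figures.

Dispersive spreading gives a Gaussian with σ² = 2Dt; advection only shifts the center.
σ = √(2 × 0.959 × 1680) = 56.8 m.

56.8 m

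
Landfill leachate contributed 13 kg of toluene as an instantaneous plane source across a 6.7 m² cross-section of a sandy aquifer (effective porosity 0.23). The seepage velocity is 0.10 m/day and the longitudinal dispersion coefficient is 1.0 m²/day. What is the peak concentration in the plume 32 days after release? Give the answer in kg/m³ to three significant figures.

0.421 kg/m³

The peak of an instantaneous 1D plume sits at x = vt; there the Gaussian factor is 1 and C_max = M/(n_e·A·√(4πDt)), where n_e·A is the pore area the mass is dissolved in.
√(4πDt) = √(4π × 1.0 × 32) = 20.05 m, so C_max = 13/(0.23 × 6.7 × 20.05) = 0.421 kg/m³.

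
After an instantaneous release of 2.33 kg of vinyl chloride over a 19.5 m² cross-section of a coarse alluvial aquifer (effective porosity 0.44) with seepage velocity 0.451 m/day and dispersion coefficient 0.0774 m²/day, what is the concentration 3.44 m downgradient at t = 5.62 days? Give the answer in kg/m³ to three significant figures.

0.0725 kg/m³

For an instantaneous plane source, C(x,t) = M/(n_e·A·√(4πDt)) · exp(−(x−vt)²/(4Dt)), with n_e·A the pore (flow) area.
Plume center vt = 0.451 × 5.62 = 2.53462 m, so the well at 3.44 m is 0.90538 m downgradient of the peak.
√(4πDt) = 2.338 m, giving peak height M/(n_e·A·√(4πDt)) = 2.33/(0.44 × 19.5 × 2.338) = 0.1162 kg/m³.
(x−vt)²/(4Dt) = (0.90538)²/(4 × 0.0774 × 5.62) = 0.4711; exp(−0.4711) = 0.6243.
C = 0.1162 × 0.6243 = 0.0725 kg/m³.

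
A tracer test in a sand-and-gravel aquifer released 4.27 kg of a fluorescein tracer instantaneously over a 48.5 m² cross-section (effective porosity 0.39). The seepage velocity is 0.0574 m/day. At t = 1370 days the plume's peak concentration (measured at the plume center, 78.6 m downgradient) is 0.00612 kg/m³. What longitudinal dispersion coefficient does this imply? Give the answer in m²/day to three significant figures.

0.0790 m²/day

At the plume center C_max = M/(n_e·A·√(4πDt)), so D = M²/(4πt·(n_e·A·C_max)²).
n_e·A·C_max = 0.39 × 48.5 × 0.00612 = 0.1158 kg/m.
D = 4.27²/(4π × 1370 × 0.1158²) = 0.0790 m²/day.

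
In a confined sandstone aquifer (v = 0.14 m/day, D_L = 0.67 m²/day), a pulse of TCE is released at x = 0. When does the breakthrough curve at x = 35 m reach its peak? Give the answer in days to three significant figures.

218 days

For the 1D instantaneous-source solution, setting ∂C/∂t = 0 at fixed x gives v²t² + 2Dt − x² = 0, so t = (√(D² + v²x²) − D)/v².
√(D² + v²x²) = √(0.67² + 0.14² × 35²) = 4.946; v² = 0.0196.
t = (4.946 − 0.67)/0.0196 = 218 days (vs. the pure-advection estimate x/v = 250 d).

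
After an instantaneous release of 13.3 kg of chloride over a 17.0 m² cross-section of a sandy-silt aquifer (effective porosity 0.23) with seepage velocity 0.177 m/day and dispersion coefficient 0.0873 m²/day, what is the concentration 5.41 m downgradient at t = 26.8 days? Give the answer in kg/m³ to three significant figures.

For an instantaneous plane source, C(x,t) = M/(n_e·A·√(4πDt)) · exp(−(x−vt)²/(4Dt)), with n_e·A the pore (flow) area.
Plume center vt = 0.177 × 26.8 = 4.7436 m, so the well at 5.41 m is 0.6664 m downgradient of the peak.
√(4πDt) = 5.422 m, giving peak height M/(n_e·A·√(4πDt)) = 13.3/(0.23 × 17.0 × 5.422) = 0.6274 kg/m³.
(x−vt)²/(4Dt) = (0.6664)²/(4 × 0.0873 × 26.8) = 0.04745; exp(−0.04745) = 0.9537.
C = 0.6274 × 0.9537 = 0.598 kg/m³.

0.598 kg/m³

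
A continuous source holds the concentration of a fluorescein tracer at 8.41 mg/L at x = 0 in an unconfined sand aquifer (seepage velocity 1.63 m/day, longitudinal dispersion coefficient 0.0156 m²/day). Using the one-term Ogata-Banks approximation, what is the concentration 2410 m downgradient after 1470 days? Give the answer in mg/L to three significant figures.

0.169 mg/L

For a continuous step input, C/C₀ ≈ ½·erfc((x−vt)/(2√(Dt))).
vt = 1.63 × 1470 = 2396.1 m and 2√(Dt) = 2√(0.0156 × 1470) = 9.577 m.
Argument (x−vt)/(2√(Dt)) = (2410 − 2396.1)/9.577 = 1.451; ½·erfc(1.451) = 0.02008.
C = 8.41 × 0.02008 = 0.169 mg/L.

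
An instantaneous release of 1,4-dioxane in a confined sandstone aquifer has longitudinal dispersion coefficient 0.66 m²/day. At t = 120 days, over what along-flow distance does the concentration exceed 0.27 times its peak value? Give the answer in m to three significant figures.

40.7 m

The plume is Gaussian with σ = √(2Dt) = √(2 × 0.66 × 120) = 12.59 m.
C/C_peak = exp(−Δx²/(2σ²)) = 0.27 ⇒ Δx = σ·√(−2 ln 0.27) = 12.59 × 1.618 = 20.37 m.
Width = 2Δx = 40.7 m.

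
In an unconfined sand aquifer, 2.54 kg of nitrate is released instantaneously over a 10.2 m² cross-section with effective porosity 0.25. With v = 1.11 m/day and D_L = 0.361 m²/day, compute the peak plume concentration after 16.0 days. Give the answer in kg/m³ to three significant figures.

The peak of an instantaneous 1D plume sits at x = vt; there the Gaussian factor is 1 and C_max = M/(n_e·A·√(4πDt)), where n_e·A is the pore area the mass is dissolved in.
√(4πDt) = √(4π × 0.361 × 16.0) = 8.520 m, so C_max = 2.54/(0.25 × 10.2 × 8.520) = 0.117 kg/m³.

0.117 kg/m³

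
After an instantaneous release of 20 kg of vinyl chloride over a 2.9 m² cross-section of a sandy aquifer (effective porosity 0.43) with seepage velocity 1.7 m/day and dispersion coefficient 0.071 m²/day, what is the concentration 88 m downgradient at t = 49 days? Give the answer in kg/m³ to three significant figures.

0.496 kg/m³

For an instantaneous plane source, C(x,t) = M/(n_e·A·√(4πDt)) · exp(−(x−vt)²/(4Dt)), with n_e·A the pore (flow) area.
Plume center vt = 1.7 × 49 = 83.3 m, so the well at 88 m is 4.7 m downgradient of the peak.
√(4πDt) = 6.612 m, giving peak height M/(n_e·A·√(4πDt)) = 20/(0.43 × 2.9 × 6.612) = 2.426 kg/m³.
(x−vt)²/(4Dt) = (4.7)²/(4 × 0.071 × 49) = 1.587; exp(−1.587) = 0.2045.
C = 2.426 × 0.2045 = 0.496 kg/m³.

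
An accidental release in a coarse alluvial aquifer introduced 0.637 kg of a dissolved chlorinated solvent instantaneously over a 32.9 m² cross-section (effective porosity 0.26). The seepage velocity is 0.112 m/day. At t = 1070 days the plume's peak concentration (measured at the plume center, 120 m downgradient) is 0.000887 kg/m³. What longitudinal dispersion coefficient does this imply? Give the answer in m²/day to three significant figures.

0.524 m²/day

At the plume center C_max = M/(n_e·A·√(4πDt)), so D = M²/(4πt·(n_e·A·C_max)²).
n_e·A·C_max = 0.26 × 32.9 × 0.000887 = 0.007587 kg/m.
D = 0.637²/(4π × 1070 × 0.007587²) = 0.524 m²/day.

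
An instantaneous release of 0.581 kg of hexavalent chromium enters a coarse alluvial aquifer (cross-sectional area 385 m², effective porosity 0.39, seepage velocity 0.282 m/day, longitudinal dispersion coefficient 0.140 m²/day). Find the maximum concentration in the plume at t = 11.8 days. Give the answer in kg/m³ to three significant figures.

The peak of an instantaneous 1D plume sits at x = vt; there the Gaussian factor is 1 and C_max = M/(n_e·A·√(4πDt)), where n_e·A is the pore area the mass is dissolved in.
√(4πDt) = √(4π × 0.140 × 11.8) = 4.556 m, so C_max = 0.581/(0.39 × 385 × 4.556) = 0.000849 kg/m³.

0.000849 kg/m³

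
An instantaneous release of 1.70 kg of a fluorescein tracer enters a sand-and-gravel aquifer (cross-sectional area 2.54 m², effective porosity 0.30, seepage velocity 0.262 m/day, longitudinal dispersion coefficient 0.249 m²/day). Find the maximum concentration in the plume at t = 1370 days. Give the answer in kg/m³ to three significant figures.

0.0341 kg/m³

The peak of an instantaneous 1D plume sits at x = vt; there the Gaussian factor is 1 and C_max = M/(n_e·A·√(4πDt)), where n_e·A is the pore area the mass is dissolved in.
√(4πDt) = √(4π × 0.249 × 1370) = 65.47 m, so C_max = 1.70/(0.30 × 2.54 × 65.47) = 0.0341 kg/m³.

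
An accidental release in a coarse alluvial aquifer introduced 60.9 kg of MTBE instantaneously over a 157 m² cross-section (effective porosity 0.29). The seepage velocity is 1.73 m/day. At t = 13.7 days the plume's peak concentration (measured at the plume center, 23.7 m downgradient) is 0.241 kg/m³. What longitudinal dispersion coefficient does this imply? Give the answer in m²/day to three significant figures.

At the plume center C_max = M/(n_e·A·√(4πDt)), so D = M²/(4πt·(n_e·A·C_max)²).
n_e·A·C_max = 0.29 × 157 × 0.241 = 10.97 kg/m.
D = 60.9²/(4π × 13.7 × 10.97²) = 0.179 m²/day.

0.179 m²/day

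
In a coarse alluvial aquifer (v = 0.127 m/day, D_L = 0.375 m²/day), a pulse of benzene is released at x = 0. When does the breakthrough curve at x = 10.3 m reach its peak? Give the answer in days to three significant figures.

For the 1D instantaneous-source solution, setting ∂C/∂t = 0 at fixed x gives v²t² + 2Dt − x² = 0, so t = (√(D² + v²x²) − D)/v².
√(D² + v²x²) = √(0.375² + 0.127² × 10.3²) = 1.361; v² = 0.016129.
t = (1.361 − 0.375)/0.016129 = 61.1 days (vs. the pure-advection estimate x/v = 81.1 d).

61.1 days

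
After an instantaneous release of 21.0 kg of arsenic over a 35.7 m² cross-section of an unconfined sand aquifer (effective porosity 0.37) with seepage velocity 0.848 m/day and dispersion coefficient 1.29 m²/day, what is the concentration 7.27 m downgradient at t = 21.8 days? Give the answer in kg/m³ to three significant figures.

For an instantaneous plane source, C(x,t) = M/(n_e·A·√(4πDt)) · exp(−(x−vt)²/(4Dt)), with n_e·A the pore (flow) area.
Plume center vt = 0.848 × 21.8 = 18.4864 m, so the well at 7.27 m is 11.2164 m upgradient of the peak.
√(4πDt) = 18.80 m, giving peak height M/(n_e·A·√(4πDt)) = 21.0/(0.37 × 35.7 × 18.80) = 0.08457 kg/m³.
(x−vt)²/(4Dt) = (-11.2164)²/(4 × 1.29 × 21.8) = 1.118; exp(−1.118) = 0.3269.
C = 0.08457 × 0.3269 = 0.0276 kg/m³.

0.0276 kg/m³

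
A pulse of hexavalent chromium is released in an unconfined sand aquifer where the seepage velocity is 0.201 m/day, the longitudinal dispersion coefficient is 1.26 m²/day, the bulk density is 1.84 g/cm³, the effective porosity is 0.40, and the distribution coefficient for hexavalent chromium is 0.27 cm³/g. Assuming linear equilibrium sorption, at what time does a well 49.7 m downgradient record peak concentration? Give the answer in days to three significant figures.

Retardation factor R = 1 + ρ_b·K_d/n = 1 + 1.84 × 0.27/0.40 = 2.242.
Sorption retards both mechanisms: v_R = v/R = 0.08965 m/day, D_R = D/R = 0.5620 m²/day.
Peak time from v_R²t² + 2D_R t − x² = 0: t = (√(D_R² + v_R²x²) − D_R)/v_R².
√(D_R² + v_R²x²) = √(0.5620² + 0.08965² × 49.7²) = 4.491; v_R² = 0.008037.
t = (4.491 − 0.5620)/0.008037 = 489 days.

489 days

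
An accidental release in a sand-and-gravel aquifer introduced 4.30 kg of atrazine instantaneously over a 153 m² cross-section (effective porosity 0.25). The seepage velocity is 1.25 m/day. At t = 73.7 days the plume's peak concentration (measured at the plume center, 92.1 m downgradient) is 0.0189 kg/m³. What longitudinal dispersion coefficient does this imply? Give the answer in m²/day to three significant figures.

At the plume center C_max = M/(n_e·A·√(4πDt)), so D = M²/(4πt·(n_e·A·C_max)²).
n_e·A·C_max = 0.25 × 153 × 0.0189 = 0.7229 kg/m.
D = 4.30²/(4π × 73.7 × 0.7229²) = 0.0382 m²/day.

0.0382 m²/day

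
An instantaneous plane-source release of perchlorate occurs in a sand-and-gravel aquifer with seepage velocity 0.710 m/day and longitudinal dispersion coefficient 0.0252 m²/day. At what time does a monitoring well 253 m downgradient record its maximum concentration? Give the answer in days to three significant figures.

For the 1D instantaneous-source solution, setting ∂C/∂t = 0 at fixed x gives v²t² + 2Dt − x² = 0, so t = (√(D² + v²x²) − D)/v².
√(D² + v²x²) = √(0.0252² + 0.710² × 253²) = 179.6; v² = 0.5041.
t = (179.6 − 0.0252)/0.5041 = 356 days (vs. the pure-advection estimate x/v = 356 d).

356 days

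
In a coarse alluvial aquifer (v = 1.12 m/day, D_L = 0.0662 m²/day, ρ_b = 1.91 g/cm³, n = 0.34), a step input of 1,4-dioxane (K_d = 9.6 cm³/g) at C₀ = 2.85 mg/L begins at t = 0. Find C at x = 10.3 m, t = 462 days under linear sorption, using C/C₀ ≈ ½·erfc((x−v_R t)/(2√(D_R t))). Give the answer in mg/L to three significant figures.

0.576 mg/L

Retardation factor R = 1 + ρ_b·K_d/n = 1 + 1.91 × 9.6/0.34 = 54.93.
Sorption retards both mechanisms: v_R = v/R = 0.02039 m/day, D_R = D/R = 0.001205 m²/day.
v_R·t = 0.02039 × 462 = 9.42018 m; 2√(D_R t) = 1.492 m; argument = (10.3 − 9.42018)/1.492 = 0.5897.
C = C₀ × ½·erfc(0.5897) = 2.85 × 0.2022 = 0.576 mg/L.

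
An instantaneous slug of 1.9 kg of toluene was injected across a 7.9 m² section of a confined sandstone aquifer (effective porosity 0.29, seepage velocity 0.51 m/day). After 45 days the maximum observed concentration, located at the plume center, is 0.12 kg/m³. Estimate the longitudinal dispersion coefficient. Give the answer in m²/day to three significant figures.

At the plume center C_max = M/(n_e·A·√(4πDt)), so D = M²/(4πt·(n_e·A·C_max)²).
n_e·A·C_max = 0.29 × 7.9 × 0.12 = 0.2749 kg/m.
D = 1.9²/(4π × 45 × 0.2749²) = 0.0845 m²/day.

0.0845 m²/day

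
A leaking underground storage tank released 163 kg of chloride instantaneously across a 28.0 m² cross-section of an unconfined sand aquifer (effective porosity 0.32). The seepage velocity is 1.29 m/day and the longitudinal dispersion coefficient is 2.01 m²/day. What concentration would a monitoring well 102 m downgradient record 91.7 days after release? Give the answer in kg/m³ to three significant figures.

For an instantaneous plane source, C(x,t) = M/(n_e·A·√(4πDt)) · exp(−(x−vt)²/(4Dt)), with n_e·A the pore (flow) area.
Plume center vt = 1.29 × 91.7 = 118.293 m, so the well at 102 m is 16.293 m upgradient of the peak.
√(4πDt) = 48.13 m, giving peak height M/(n_e·A·√(4πDt)) = 163/(0.32 × 28.0 × 48.13) = 0.3780 kg/m³.
(x−vt)²/(4Dt) = (-16.293)²/(4 × 2.01 × 91.7) = 0.3601; exp(−0.3601) = 0.6976.
C = 0.3780 × 0.6976 = 0.264 kg/m³.

0.264 kg/m³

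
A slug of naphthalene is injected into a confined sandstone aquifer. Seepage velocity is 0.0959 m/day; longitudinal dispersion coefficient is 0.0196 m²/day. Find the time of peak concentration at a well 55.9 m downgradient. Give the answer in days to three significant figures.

For the 1D instantaneous-source solution, setting ∂C/∂t = 0 at fixed x gives v²t² + 2Dt − x² = 0, so t = (√(D² + v²x²) − D)/v².
√(D² + v²x²) = √(0.0196² + 0.0959² × 55.9²) = 5.361; v² = 0.00919681.
t = (5.361 − 0.0196)/0.00919681 = 581 days (vs. the pure-advection estimate x/v = 583 d).

581 days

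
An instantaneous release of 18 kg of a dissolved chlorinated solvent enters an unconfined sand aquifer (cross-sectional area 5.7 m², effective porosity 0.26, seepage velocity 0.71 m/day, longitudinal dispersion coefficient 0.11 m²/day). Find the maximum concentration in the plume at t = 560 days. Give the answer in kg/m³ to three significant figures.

The peak of an instantaneous 1D plume sits at x = vt; there the Gaussian factor is 1 and C_max = M/(n_e·A·√(4πDt)), where n_e·A is the pore area the mass is dissolved in.
√(4πDt) = √(4π × 0.11 × 560) = 27.82 m, so C_max = 18/(0.26 × 5.7 × 27.82) = 0.437 kg/m³.

0.437 kg/m³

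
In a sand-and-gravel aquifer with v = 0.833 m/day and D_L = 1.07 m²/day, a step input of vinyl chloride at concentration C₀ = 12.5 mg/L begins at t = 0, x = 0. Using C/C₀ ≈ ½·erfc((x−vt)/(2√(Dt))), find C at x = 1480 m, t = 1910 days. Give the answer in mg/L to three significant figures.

12.0 mg/L

For a continuous step input, C/C₀ ≈ ½·erfc((x−vt)/(2√(Dt))).
vt = 0.833 × 1910 = 1591.03 m and 2√(Dt) = 2√(1.07 × 1910) = 90.41 m.
Argument (x−vt)/(2√(Dt)) = (1480 − 1591.03)/90.41 = -1.228; ½·erfc(-1.228) = 0.9588.
C = 12.5 × 0.9588 = 12.0 mg/L.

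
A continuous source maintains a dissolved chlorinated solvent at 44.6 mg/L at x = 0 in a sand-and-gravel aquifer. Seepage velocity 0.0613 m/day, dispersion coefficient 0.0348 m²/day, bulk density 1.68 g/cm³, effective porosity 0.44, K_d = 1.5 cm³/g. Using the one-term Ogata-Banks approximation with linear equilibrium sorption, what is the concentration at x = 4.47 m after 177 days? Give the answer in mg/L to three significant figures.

0.775 mg/L

Retardation factor R = 1 + ρ_b·K_d/n = 1 + 1.68 × 1.5/0.44 = 6.727.
Sorption retards both mechanisms: v_R = v/R = 0.009113 m/day, D_R = D/R = 0.005173 m²/day.
v_R·t = 0.009113 × 177 = 1.613001 m; 2√(D_R t) = 1.914 m; argument = (4.47 − 1.613001)/1.914 = 1.493.
C = C₀ × ½·erfc(1.493) = 44.6 × 0.01737 = 0.775 mg/L.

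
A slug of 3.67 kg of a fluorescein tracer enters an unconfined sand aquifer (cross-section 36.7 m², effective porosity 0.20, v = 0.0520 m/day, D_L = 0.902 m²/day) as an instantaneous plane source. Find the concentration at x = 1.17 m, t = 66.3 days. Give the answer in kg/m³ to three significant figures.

For an instantaneous plane source, C(x,t) = M/(n_e·A·√(4πDt)) · exp(−(x−vt)²/(4Dt)), with n_e·A the pore (flow) area.
Plume center vt = 0.0520 × 66.3 = 3.4476 m, so the well at 1.17 m is 2.2776 m upgradient of the peak.
√(4πDt) = 27.41 m, giving peak height M/(n_e·A·√(4πDt)) = 3.67/(0.20 × 36.7 × 27.41) = 0.01824 kg/m³.
(x−vt)²/(4Dt) = (-2.2776)²/(4 × 0.902 × 66.3) = 0.02169; exp(−0.02169) = 0.9785.
C = 0.01824 × 0.9785 = 0.0178 kg/m³.

0.0178 kg/m³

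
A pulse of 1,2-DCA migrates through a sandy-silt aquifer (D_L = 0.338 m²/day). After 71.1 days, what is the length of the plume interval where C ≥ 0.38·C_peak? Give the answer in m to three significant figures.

19.3 m

The plume is Gaussian with σ = √(2Dt) = √(2 × 0.338 × 71.1) = 6.933 m.
C/C_peak = exp(−Δx²/(2σ²)) = 0.38 ⇒ Δx = σ·√(−2 ln 0.38) = 6.933 × 1.391 = 9.644 m.
Width = 2Δx = 19.3 m.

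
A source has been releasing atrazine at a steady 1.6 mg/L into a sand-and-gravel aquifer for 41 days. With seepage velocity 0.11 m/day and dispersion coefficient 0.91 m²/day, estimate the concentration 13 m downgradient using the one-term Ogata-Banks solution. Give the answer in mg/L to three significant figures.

0.261 mg/L

For a continuous step input, C/C₀ ≈ ½·erfc((x−vt)/(2√(Dt))).
vt = 0.11 × 41 = 4.51 m and 2√(Dt) = 2√(0.91 × 41) = 12.22 m.
Argument (x−vt)/(2√(Dt)) = (13 − 4.51)/12.22 = 0.6948; ½·erfc(0.6948) = 0.1629.
C = 1.6 × 0.1629 = 0.261 mg/L.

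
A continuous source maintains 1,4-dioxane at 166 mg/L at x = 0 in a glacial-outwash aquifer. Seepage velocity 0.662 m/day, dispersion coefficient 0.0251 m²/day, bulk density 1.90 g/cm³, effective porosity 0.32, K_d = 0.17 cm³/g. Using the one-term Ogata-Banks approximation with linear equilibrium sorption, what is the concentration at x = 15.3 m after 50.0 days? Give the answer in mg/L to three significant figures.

Retardation factor R = 1 + ρ_b·K_d/n = 1 + 1.90 × 0.17/0.32 = 2.009.
Sorption retards both mechanisms: v_R = v/R = 0.3295 m/day, D_R = D/R = 0.01249 m²/day.
v_R·t = 0.3295 × 50.0 = 16.475 m; 2√(D_R t) = 1.581 m; argument = (15.3 − 16.475)/1.581 = -0.7432.
C = C₀ × ½·erfc(-0.7432) = 166 × 0.8534 = 142 mg/L.

142 mg/L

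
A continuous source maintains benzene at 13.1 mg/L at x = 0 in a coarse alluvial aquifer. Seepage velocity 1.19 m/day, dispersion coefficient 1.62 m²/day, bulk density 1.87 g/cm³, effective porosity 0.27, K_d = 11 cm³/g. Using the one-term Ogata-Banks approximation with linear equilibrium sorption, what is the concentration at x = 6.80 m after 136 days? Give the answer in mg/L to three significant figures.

0.321 mg/L

Retardation factor R = 1 + ρ_b·K_d/n = 1 + 1.87 × 11/0.27 = 77.19.
Sorption retards both mechanisms: v_R = v/R = 0.01542 m/day, D_R = D/R = 0.02099 m²/day.
v_R·t = 0.01542 × 136 = 2.09712 m; 2√(D_R t) = 3.379 m; argument = (6.80 − 2.09712)/3.379 = 1.392.
C = C₀ × ½·erfc(1.392) = 13.1 × 0.02450 = 0.321 mg/L.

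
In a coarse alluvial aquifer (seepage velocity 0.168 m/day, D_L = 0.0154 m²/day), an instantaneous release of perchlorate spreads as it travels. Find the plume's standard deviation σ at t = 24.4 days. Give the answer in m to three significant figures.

0.867 m

Dispersive spreading gives a Gaussian with σ² = 2Dt; advection only shifts the center.
σ = √(2 × 0.0154 × 24.4) = 0.867 m.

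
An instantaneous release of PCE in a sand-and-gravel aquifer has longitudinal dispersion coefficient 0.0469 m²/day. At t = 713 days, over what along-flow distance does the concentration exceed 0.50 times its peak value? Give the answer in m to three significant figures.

The plume is Gaussian with σ = √(2Dt) = √(2 × 0.0469 × 713) = 8.178 m.
C/C_peak = exp(−Δx²/(2σ²)) = 0.50 ⇒ Δx = σ·√(−2 ln 0.50) = 8.178 × 1.177 = 9.626 m.
Width = 2Δx = 19.3 m.

19.3 m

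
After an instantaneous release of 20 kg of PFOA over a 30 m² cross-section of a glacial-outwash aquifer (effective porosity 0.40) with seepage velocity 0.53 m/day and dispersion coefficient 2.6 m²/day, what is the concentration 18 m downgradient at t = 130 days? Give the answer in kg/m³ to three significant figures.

0.00376 kg/m³

For an instantaneous plane source, C(x,t) = M/(n_e·A·√(4πDt)) · exp(−(x−vt)²/(4Dt)), with n_e·A the pore (flow) area.
Plume center vt = 0.53 × 130 = 68.9 m, so the well at 18 m is 50.9 m upgradient of the peak.
√(4πDt) = 65.17 m, giving peak height M/(n_e·A·√(4πDt)) = 20/(0.40 × 30 × 65.17) = 0.02557 kg/m³.
(x−vt)²/(4Dt) = (-50.9)²/(4 × 2.6 × 130) = 1.916; exp(−1.916) = 0.1472.
C = 0.02557 × 0.1472 = 0.00376 kg/m³.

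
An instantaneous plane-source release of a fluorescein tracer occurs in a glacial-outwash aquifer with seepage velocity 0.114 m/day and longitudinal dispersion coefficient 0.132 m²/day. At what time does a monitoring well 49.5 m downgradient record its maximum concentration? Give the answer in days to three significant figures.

For the 1D instantaneous-source solution, setting ∂C/∂t = 0 at fixed x gives v²t² + 2Dt − x² = 0, so t = (√(D² + v²x²) − D)/v².
√(D² + v²x²) = √(0.132² + 0.114² × 49.5²) = 5.645; v² = 0.012996.
t = (5.645 − 0.132)/0.012996 = 424 days (vs. the pure-advection estimate x/v = 434 d).

424 days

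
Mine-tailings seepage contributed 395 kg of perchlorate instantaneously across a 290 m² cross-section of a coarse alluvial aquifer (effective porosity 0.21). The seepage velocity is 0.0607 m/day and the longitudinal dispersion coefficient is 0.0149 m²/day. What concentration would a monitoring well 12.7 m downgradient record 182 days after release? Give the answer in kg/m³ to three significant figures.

For an instantaneous plane source, C(x,t) = M/(n_e·A·√(4πDt)) · exp(−(x−vt)²/(4Dt)), with n_e·A the pore (flow) area.
Plume center vt = 0.0607 × 182 = 11.0474 m, so the well at 12.7 m is 1.6526 m downgradient of the peak.
√(4πDt) = 5.838 m, giving peak height M/(n_e·A·√(4πDt)) = 395/(0.21 × 290 × 5.838) = 1.111 kg/m³.
(x−vt)²/(4Dt) = (1.6526)²/(4 × 0.0149 × 182) = 0.2518; exp(−0.2518) = 0.7774.
C = 1.111 × 0.7774 = 0.864 kg/m³.

0.864 kg/m³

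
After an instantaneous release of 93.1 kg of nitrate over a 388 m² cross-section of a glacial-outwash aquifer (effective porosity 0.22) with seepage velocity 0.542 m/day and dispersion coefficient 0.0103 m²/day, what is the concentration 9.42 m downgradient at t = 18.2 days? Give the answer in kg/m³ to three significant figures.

For an instantaneous plane source, C(x,t) = M/(n_e·A·√(4πDt)) · exp(−(x−vt)²/(4Dt)), with n_e·A the pore (flow) area.
Plume center vt = 0.542 × 18.2 = 9.8644 m, so the well at 9.42 m is 0.4444 m upgradient of the peak.
√(4πDt) = 1.535 m, giving peak height M/(n_e·A·√(4πDt)) = 93.1/(0.22 × 388 × 1.535) = 0.7105 kg/m³.
(x−vt)²/(4Dt) = (-0.4444)²/(4 × 0.0103 × 18.2) = 0.2634; exp(−0.2634) = 0.7684.
C = 0.7105 × 0.7684 = 0.546 kg/m³.

0.546 kg/m³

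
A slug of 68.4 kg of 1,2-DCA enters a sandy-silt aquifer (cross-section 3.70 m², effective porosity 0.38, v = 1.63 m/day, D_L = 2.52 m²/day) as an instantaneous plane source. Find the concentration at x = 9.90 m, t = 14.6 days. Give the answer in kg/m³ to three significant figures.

0.609 kg/m³

For an instantaneous plane source, C(x,t) = M/(n_e·A·√(4πDt)) · exp(−(x−vt)²/(4Dt)), with n_e·A the pore (flow) area.
Plume center vt = 1.63 × 14.6 = 23.798 m, so the well at 9.90 m is 13.898 m upgradient of the peak.
√(4πDt) = 21.50 m, giving peak height M/(n_e·A·√(4πDt)) = 68.4/(0.38 × 3.70 × 21.50) = 2.263 kg/m³.
(x−vt)²/(4Dt) = (-13.898)²/(4 × 2.52 × 14.6) = 1.312; exp(−1.312) = 0.2693.
C = 2.263 × 0.2693 = 0.609 kg/m³.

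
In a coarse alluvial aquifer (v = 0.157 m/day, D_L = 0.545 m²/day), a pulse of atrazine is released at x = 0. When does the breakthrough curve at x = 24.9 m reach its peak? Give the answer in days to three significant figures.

For the 1D instantaneous-source solution, setting ∂C/∂t = 0 at fixed x gives v²t² + 2Dt − x² = 0, so t = (√(D² + v²x²) − D)/v².
√(D² + v²x²) = √(0.545² + 0.157² × 24.9²) = 3.947; v² = 0.024649.
t = (3.947 − 0.545)/0.024649 = 138 days (vs. the pure-advection estimate x/v = 159 d).

138 days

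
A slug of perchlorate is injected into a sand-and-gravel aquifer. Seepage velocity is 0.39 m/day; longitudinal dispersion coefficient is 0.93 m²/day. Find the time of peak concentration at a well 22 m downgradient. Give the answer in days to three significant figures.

For the 1D instantaneous-source solution, setting ∂C/∂t = 0 at fixed x gives v²t² + 2Dt − x² = 0, so t = (√(D² + v²x²) − D)/v².
√(D² + v²x²) = √(0.93² + 0.39² × 22²) = 8.630; v² = 0.1521.
t = (8.630 − 0.93)/0.1521 = 50.6 days (vs. the pure-advection estimate x/v = 56.4 d).

50.6 days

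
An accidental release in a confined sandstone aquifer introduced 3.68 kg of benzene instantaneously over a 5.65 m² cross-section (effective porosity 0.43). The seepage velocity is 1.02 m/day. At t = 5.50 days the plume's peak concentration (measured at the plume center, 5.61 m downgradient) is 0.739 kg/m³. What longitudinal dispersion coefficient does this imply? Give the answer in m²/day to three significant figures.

0.0608 m²/day

At the plume center C_max = M/(n_e·A·√(4πDt)), so D = M²/(4πt·(n_e·A·C_max)²).
n_e·A·C_max = 0.43 × 5.65 × 0.739 = 1.795 kg/m.
D = 3.68²/(4π × 5.50 × 1.795²) = 0.0608 m²/day.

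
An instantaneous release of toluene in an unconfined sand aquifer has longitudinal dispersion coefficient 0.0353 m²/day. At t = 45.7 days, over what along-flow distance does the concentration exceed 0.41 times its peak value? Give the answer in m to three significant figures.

4.80 m

The plume is Gaussian with σ = √(2Dt) = √(2 × 0.0353 × 45.7) = 1.796 m.
C/C_peak = exp(−Δx²/(2σ²)) = 0.41 ⇒ Δx = σ·√(−2 ln 0.41) = 1.796 × 1.335 = 2.398 m.
Width = 2Δx = 4.80 m.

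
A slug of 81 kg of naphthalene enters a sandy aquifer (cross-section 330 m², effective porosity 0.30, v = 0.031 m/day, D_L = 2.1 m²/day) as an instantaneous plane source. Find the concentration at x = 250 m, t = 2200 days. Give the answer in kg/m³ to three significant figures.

0.000568 kg/m³

For an instantaneous plane source, C(x,t) = M/(n_e·A·√(4πDt)) · exp(−(x−vt)²/(4Dt)), with n_e·A the pore (flow) area.
Plume center vt = 0.031 × 2200 = 68.2 m, so the well at 250 m is 181.8 m downgradient of the peak.
√(4πDt) = 240.9 m, giving peak height M/(n_e·A·√(4πDt)) = 81/(0.30 × 330 × 240.9) = 0.003396 kg/m³.
(x−vt)²/(4Dt) = (181.8)²/(4 × 2.1 × 2200) = 1.788; exp(−1.788) = 0.1673.
C = 0.003396 × 0.1673 = 0.000568 kg/m³.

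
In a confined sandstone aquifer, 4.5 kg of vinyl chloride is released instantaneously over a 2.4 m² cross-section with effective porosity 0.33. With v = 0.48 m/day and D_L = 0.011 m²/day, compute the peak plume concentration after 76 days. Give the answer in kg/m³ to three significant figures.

The peak of an instantaneous 1D plume sits at x = vt; there the Gaussian factor is 1 and C_max = M/(n_e·A·√(4πDt)), where n_e·A is the pore area the mass is dissolved in.
√(4πDt) = √(4π × 0.011 × 76) = 3.241 m, so C_max = 4.5/(0.33 × 2.4 × 3.241) = 1.75 kg/m³.

1.75 kg/m³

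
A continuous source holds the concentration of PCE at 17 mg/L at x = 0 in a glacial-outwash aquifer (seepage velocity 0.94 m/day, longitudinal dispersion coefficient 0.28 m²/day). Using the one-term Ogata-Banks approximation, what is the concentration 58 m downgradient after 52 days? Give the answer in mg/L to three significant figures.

0.774 mg/L

For a continuous step input, C/C₀ ≈ ½·erfc((x−vt)/(2√(Dt))).
vt = 0.94 × 52 = 48.88 m and 2√(Dt) = 2√(0.28 × 52) = 7.632 m.
Argument (x−vt)/(2√(Dt)) = (58 − 48.88)/7.632 = 1.195; ½·erfc(1.195) = 0.04552.
C = 17 × 0.04552 = 0.774 mg/L.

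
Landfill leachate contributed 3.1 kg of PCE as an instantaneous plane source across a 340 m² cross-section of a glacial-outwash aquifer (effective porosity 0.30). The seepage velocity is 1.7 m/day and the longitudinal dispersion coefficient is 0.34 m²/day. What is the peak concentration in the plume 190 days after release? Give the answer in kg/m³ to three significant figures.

0.00107 kg/m³

The peak of an instantaneous 1D plume sits at x = vt; there the Gaussian factor is 1 and C_max = M/(n_e·A·√(4πDt)), where n_e·A is the pore area the mass is dissolved in.
√(4πDt) = √(4π × 0.34 × 190) = 28.49 m, so C_max = 3.1/(0.30 × 340 × 28.49) = 0.00107 kg/m³.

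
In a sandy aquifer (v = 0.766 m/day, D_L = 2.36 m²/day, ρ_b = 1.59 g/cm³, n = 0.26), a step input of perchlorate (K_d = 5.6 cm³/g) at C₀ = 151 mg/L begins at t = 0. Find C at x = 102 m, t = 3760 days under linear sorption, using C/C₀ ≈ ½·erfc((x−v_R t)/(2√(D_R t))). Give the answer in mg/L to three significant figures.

27.6 mg/L

Retardation factor R = 1 + ρ_b·K_d/n = 1 + 1.59 × 5.6/0.26 = 35.25.
Sorption retards both mechanisms: v_R = v/R = 0.02173 m/day, D_R = D/R = 0.06695 m²/day.
v_R·t = 0.02173 × 3760 = 81.7048 m; 2√(D_R t) = 31.73 m; argument = (102 − 81.7048)/31.73 = 0.6396.
C = C₀ × ½·erfc(0.6396) = 151 × 0.1829 = 27.6 mg/L.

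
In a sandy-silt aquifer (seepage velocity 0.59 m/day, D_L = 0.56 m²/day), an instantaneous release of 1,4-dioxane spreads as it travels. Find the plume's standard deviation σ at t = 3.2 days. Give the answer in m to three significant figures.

Dispersive spreading gives a Gaussian with σ² = 2Dt; advection only shifts the center.
σ = √(2 × 0.56 × 3.2) = 1.89 m.

1.89 m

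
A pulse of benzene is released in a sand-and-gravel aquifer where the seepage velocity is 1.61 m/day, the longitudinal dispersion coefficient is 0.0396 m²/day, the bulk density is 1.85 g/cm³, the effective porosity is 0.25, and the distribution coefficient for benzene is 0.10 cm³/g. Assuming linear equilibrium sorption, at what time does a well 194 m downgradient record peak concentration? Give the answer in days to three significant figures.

Retardation factor R = 1 + ρ_b·K_d/n = 1 + 1.85 × 0.10/0.25 = 1.740.
Sorption retards both mechanisms: v_R = v/R = 0.9253 m/day, D_R = D/R = 0.02276 m²/day.
Peak time from v_R²t² + 2D_R t − x² = 0: t = (√(D_R² + v_R²x²) − D_R)/v_R².
√(D_R² + v_R²x²) = √(0.02276² + 0.9253² × 194²) = 179.5; v_R² = 0.8562.
t = (179.5 − 0.02276)/0.8562 = 210 days.

210 days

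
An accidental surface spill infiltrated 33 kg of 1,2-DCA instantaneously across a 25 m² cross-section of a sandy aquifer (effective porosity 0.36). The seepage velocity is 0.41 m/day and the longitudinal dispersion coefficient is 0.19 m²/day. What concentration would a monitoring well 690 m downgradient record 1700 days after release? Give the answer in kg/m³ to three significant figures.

0.0554 kg/m³

For an instantaneous plane source, C(x,t) = M/(n_e·A·√(4πDt)) · exp(−(x−vt)²/(4Dt)), with n_e·A the pore (flow) area.
Plume center vt = 0.41 × 1700 = 697 m, so the well at 690 m is 7 m upgradient of the peak.
√(4πDt) = 63.71 m, giving peak height M/(n_e·A·√(4πDt)) = 33/(0.36 × 25 × 63.71) = 0.05755 kg/m³.
(x−vt)²/(4Dt) = (-7)²/(4 × 0.19 × 1700) = 0.03793; exp(−0.03793) = 0.9628.
C = 0.05755 × 0.9628 = 0.0554 kg/m³.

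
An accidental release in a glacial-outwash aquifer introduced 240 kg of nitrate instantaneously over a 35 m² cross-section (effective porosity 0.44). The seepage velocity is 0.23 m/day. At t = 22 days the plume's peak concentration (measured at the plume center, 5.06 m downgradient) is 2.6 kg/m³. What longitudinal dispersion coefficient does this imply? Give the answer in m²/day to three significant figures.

0.130 m²/day

At the plume center C_max = M/(n_e·A·√(4πDt)), so D = M²/(4πt·(n_e·A·C_max)²).
n_e·A·C_max = 0.44 × 35 × 2.6 = 40.04 kg/m.
D = 240²/(4π × 22 × 40.04²) = 0.130 m²/day.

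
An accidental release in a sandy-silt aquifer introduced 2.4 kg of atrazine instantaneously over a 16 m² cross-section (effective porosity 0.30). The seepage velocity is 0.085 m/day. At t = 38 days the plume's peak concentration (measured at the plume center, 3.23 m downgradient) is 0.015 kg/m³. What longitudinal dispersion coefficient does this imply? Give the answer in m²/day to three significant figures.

2.33 m²/day

At the plume center C_max = M/(n_e·A·√(4πDt)), so D = M²/(4πt·(n_e·A·C_max)²).
n_e·A·C_max = 0.30 × 16 × 0.015 = 0.07200 kg/m.
D = 2.4²/(4π × 38 × 0.07200²) = 2.33 m²/day.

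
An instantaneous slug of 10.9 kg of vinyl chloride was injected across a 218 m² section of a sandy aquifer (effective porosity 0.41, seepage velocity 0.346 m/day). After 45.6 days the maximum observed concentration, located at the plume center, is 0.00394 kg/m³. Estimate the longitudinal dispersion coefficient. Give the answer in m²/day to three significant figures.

1.67 m²/day

At the plume center C_max = M/(n_e·A·√(4πDt)), so D = M²/(4πt·(n_e·A·C_max)²).
n_e·A·C_max = 0.41 × 218 × 0.00394 = 0.3522 kg/m.
D = 10.9²/(4π × 45.6 × 0.3522²) = 1.67 m²/day.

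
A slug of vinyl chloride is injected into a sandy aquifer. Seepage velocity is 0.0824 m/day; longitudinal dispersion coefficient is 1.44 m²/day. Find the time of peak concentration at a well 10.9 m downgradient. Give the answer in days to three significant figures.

37.9 days

For the 1D instantaneous-source solution, setting ∂C/∂t = 0 at fixed x gives v²t² + 2Dt − x² = 0, so t = (√(D² + v²x²) − D)/v².
√(D² + v²x²) = √(1.44² + 0.0824² × 10.9²) = 1.697; v² = 0.00678976.
t = (1.697 − 1.44)/0.00678976 = 37.9 days (vs. the pure-advection estimate x/v = 132 d).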